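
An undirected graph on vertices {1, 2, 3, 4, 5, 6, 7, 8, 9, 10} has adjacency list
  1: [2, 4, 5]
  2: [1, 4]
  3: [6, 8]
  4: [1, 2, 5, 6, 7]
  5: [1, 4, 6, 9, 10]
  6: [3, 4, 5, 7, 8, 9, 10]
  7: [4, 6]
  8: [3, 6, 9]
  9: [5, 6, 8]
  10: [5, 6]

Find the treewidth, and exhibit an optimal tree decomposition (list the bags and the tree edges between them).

Treewidth 2.
One optimal decomposition is:
Bags: B1 = {5, 6, 9}  B2 = {4, 5, 6}  B3 = {5, 6, 10}  B4 = {6, 8, 9}  B5 = {1, 4, 5}  B6 = {1, 2, 4}  B7 = {3, 6, 8}  B8 = {4, 6, 7}
Tree: B1–B2, B1–B3, B1–B4, B2–B5, B5–B6, B4–B7, B2–B8

Every bag has size at most 3, so the width is 3 − 1 = 2 and tw(G) ≤ 2. For the lower bound, the 3 vertices {1, 2, 4} are pairwise adjacent, and any tree decomposition puts a clique entirely inside one bag — forcing width ≥ 2. Hence tw(G) = 2 exactly.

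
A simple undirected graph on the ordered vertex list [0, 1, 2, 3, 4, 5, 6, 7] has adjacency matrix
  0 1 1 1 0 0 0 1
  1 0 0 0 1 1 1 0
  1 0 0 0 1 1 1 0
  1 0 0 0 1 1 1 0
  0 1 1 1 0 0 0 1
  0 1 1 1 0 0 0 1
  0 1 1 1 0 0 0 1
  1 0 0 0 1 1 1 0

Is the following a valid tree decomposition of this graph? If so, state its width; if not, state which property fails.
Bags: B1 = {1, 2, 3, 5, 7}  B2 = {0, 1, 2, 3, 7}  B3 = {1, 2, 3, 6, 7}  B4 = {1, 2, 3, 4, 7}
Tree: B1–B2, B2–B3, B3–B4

Yes; width 4.

Checking the three conditions: (i) the bags cover all of {0, 1, 2, 3, 4, 5, 6, 7}; (ii) for each edge, some bag contains both endpoints; (iii) the bags containing any fixed vertex form a subtree. All hold, so the decomposition is valid with width 5 − 1 = 4.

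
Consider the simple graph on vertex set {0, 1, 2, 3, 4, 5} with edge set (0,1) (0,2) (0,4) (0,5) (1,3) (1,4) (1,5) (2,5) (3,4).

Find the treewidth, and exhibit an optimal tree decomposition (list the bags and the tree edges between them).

Treewidth 2.
One such decomposition:
Bags: B1 = {0, 1, 5}  B2 = {0, 1, 4}  B3 = {1, 3, 4}  B4 = {0, 2, 5}
Tree: B1–B2, B2–B3, B1–B4

The largest bag has 3 vertices, giving width 2; this decomposition certifies tw(G) ≤ 2. On the other hand G contains the 3-clique {0, 1, 4}. A clique must lie in a single bag of any decomposition, so no decomposition can have width below 2. Combining the bounds, tw(G) = 2.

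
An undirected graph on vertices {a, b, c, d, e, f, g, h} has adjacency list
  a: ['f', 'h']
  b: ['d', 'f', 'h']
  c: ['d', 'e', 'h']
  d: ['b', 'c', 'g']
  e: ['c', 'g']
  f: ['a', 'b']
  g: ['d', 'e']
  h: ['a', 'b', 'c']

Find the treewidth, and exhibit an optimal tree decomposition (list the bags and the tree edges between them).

Each bag holds 3 vertices, so the decomposition has width 2, which upper-bounds the treewidth. For the lower bound, G contains the cycle f–a–h–b–f, so G is not a forest; only forests have treewidth ≤ 1, hence tw(G) ≥ 2. Hence tw(G) = 2 exactly.

Treewidth 2.
One optimal decomposition is:
Bags: B1 = {a, b, f}  B2 = {a, b, h}  B3 = {b, d, h}  B4 = {c, d, h}  B5 = {c, d, g}  B6 = {c, e, g}
Tree: B1–B2, B2–B3, B3–B4, B4–B5, B5–B6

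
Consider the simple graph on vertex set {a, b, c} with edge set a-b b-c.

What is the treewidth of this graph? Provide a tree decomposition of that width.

Every bag has size at most 2, so the width is 2 − 1 = 1 and tw(G) ≤ 1. G has an edge, so its treewidth is at least 1. Combining the bounds, tw(G) = 1.

Treewidth 1.
One such decomposition:
Bags: B1 = {b, c}  B2 = {a, b}
Tree: B1–B2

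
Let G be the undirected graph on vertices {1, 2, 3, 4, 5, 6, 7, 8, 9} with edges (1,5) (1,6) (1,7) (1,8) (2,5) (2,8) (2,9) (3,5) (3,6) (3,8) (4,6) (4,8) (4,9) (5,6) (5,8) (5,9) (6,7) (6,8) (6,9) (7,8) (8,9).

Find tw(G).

A width-3 tree decomposition is:
Bags: B1 = {5, 6, 8, 9}  B2 = {1, 5, 6, 8}  B3 = {3, 5, 6, 8}  B4 = {4, 6, 8, 9}  B5 = {2, 5, 8, 9}  B6 = {1, 6, 7, 8}
Tree: B1–B2, B2–B3, B1–B4, B1–B5, B2–B6
Every bag has size at most 4, so the width is 4 − 1 = 3 and tw(G) ≤ 3. On the other hand G contains the 4-clique {2, 5, 8, 9}. A clique must lie in a single bag of any decomposition, so no decomposition can have width below 3. Combining the bounds, tw(G) = 3.

3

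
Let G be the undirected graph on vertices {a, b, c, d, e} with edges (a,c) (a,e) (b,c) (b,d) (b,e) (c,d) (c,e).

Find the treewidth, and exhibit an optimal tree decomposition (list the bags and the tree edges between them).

Each bag holds 3 vertices, so the decomposition has width 2, which upper-bounds the treewidth. For the lower bound, the 3 vertices {b, c, d} are pairwise adjacent, and any tree decomposition puts a clique entirely inside one bag — forcing width ≥ 2. The upper and lower bounds meet at 2, so that is the treewidth.

Treewidth 2.
One optimal decomposition is:
Bags: B1 = {a, c, e}  B2 = {b, c, e}  B3 = {b, c, d}
Tree: B1–B2, B2–B3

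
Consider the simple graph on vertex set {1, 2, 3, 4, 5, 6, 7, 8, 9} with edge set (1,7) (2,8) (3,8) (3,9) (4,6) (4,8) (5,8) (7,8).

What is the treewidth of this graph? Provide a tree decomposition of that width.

Treewidth 1.
One optimal decomposition is:
Bags: B1 = {4, 8}  B2 = {2, 8}  B3 = {3, 8}  B4 = {7, 8}  B5 = {3, 9}  B6 = {4, 6}  B7 = {5, 8}  B8 = {1, 7}
Tree: B1–B2, B2–B3, B3–B4, B3–B5, B1–B6, B1–B7, B4–B8

Each bag holds 2 vertices, so the decomposition has width 1, which upper-bounds the treewidth. G has an edge, so its treewidth is at least 1. Hence tw(G) = 1 exactly.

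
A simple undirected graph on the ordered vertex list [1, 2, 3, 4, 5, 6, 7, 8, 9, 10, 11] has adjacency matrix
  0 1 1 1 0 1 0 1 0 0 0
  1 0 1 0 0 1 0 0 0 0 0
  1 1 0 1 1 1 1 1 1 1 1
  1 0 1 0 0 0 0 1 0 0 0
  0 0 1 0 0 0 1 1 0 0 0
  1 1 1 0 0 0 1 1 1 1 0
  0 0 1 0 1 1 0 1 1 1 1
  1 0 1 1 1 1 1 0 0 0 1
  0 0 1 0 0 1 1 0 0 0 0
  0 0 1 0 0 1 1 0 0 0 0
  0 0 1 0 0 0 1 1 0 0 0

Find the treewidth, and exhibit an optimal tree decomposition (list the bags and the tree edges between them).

Treewidth 3.
One optimal decomposition is:
Bags: B1 = {1, 3, 6, 8}  B2 = {3, 6, 7, 8}  B3 = {1, 3, 4, 8}  B4 = {3, 7, 8, 11}  B5 = {3, 6, 7, 10}  B6 = {1, 2, 3, 6}  B7 = {3, 5, 7, 8}  B8 = {3, 6, 7, 9}
Tree: B1–B2, B1–B3, B2–B4, B2–B5, B1–B6, B4–B7, B5–B8

Every bag has size at most 4, so the width is 4 − 1 = 3 and tw(G) ≤ 3. For the lower bound, the 4 vertices {3, 7, 8, 11} are pairwise adjacent, and any tree decomposition puts a clique entirely inside one bag — forcing width ≥ 3. Combining the bounds, tw(G) = 3.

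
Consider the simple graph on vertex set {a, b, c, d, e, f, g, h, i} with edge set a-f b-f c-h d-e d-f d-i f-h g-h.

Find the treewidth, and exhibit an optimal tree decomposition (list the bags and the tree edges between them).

The largest bag has 2 vertices, giving width 1; this decomposition certifies tw(G) ≤ 1. G has an edge, so its treewidth is at least 1. The upper and lower bounds meet at 1, so that is the treewidth.

Treewidth 1.
Bags: B1 = {d, f}  B2 = {f, h}  B3 = {a, f}  B4 = {g, h}  B5 = {c, h}  B6 = {d, i}  B7 = {d, e}  B8 = {b, f}
Tree: B1–B2, B2–B3, B2–B4, B4–B5, B1–B6, B6–B7, B3–B8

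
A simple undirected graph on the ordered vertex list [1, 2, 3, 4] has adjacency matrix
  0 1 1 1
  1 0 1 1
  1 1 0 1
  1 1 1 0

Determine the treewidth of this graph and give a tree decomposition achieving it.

Treewidth 3.
Bags: B1 = {1, 2, 3, 4}
Tree: (single bag)

With just one bag of size 4, the width is 4 − 1 = 3, so tw(G) ≤ 3. Conversely, {1, 2, 3, 4} is a clique of size 4, and the vertices of any clique must share a bag in every tree decomposition; so some bag has ≥ 4 vertices and tw(G) ≥ 3. Combining the bounds, tw(G) = 3.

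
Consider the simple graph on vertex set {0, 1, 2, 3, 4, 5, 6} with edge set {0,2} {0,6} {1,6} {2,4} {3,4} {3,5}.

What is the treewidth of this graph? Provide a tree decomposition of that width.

Treewidth 1.
Bags: B1 = {3, 5}  B2 = {3, 4}  B3 = {2, 4}  B4 = {0, 2}  B5 = {0, 6}  B6 = {1, 6}
Tree: B1–B2, B2–B3, B3–B4, B4–B5, B5–B6

The largest bag has 2 vertices, giving width 1; this decomposition certifies tw(G) ≤ 1. G has an edge, so its treewidth is at least 1. Hence tw(G) = 1 exactly.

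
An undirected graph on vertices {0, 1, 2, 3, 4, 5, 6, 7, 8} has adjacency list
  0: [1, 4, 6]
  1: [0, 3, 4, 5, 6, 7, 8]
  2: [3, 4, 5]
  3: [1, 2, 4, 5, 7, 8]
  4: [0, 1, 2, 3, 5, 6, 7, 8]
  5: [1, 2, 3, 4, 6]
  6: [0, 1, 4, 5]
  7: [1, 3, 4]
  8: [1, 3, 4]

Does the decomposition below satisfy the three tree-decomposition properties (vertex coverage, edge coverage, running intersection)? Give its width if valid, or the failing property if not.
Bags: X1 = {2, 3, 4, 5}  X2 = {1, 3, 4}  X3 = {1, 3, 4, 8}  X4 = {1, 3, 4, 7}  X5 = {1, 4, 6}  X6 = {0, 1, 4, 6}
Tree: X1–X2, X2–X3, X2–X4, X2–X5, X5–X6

No — edge (5,1) lies in no bag.

A tree decomposition must satisfy three properties: every vertex lies in some bag; for every edge, both endpoints lie together in some bag; and for every vertex, the bags containing it form a connected subtree. Here edge (5,1) lies in no bag, so the decomposition is invalid.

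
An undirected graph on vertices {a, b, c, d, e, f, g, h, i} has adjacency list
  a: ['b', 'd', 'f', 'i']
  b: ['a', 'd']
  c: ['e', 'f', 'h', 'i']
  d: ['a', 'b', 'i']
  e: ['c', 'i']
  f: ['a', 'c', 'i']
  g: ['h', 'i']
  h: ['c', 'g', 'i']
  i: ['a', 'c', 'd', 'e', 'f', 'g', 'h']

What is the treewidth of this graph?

2

A width-2 tree decomposition is:
Bags: B1 = {c, e, i}  B2 = {c, f, i}  B3 = {a, f, i}  B4 = {a, d, i}  B5 = {c, h, i}  B6 = {g, h, i}  B7 = {a, b, d}
Tree: B1–B2, B2–B3, B3–B4, B1–B5, B5–B6, B4–B7
Each bag holds 3 vertices, so the decomposition has width 2, which upper-bounds the treewidth. Conversely, {a, b, d} is a clique of size 3, and the vertices of any clique must share a bag in every tree decomposition; so some bag has ≥ 3 vertices and tw(G) ≥ 2. Therefore the treewidth is 2.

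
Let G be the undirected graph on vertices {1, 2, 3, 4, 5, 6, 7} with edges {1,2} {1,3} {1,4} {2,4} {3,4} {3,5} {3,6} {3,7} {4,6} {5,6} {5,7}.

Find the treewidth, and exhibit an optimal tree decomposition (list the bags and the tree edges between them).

The largest bag has 3 vertices, giving width 2; this decomposition certifies tw(G) ≤ 2. For the lower bound, the 3 vertices {1, 2, 4} are pairwise adjacent, and any tree decomposition puts a clique entirely inside one bag — forcing width ≥ 2. Hence tw(G) = 2 exactly.

Treewidth 2.
One such decomposition:
Bags: B1 = {3, 5, 6}  B2 = {3, 4, 6}  B3 = {3, 5, 7}  B4 = {1, 3, 4}  B5 = {1, 2, 4}
Tree: B1–B2, B1–B3, B2–B4, B4–B5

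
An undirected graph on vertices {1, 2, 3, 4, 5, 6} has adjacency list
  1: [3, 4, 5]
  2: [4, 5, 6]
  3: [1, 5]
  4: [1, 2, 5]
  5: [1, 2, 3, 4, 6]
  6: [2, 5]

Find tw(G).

A width-2 tree decomposition is:
Bags: B1 = {2, 4, 5}  B2 = {2, 5, 6}  B3 = {1, 4, 5}  B4 = {1, 3, 5}
Tree: B1–B2, B1–B3, B3–B4
Each bag holds 3 vertices, so the decomposition has width 2, which upper-bounds the treewidth. Conversely, {1, 3, 5} is a clique of size 3, and the vertices of any clique must share a bag in every tree decomposition; so some bag has ≥ 3 vertices and tw(G) ≥ 2. Hence tw(G) = 2 exactly.

2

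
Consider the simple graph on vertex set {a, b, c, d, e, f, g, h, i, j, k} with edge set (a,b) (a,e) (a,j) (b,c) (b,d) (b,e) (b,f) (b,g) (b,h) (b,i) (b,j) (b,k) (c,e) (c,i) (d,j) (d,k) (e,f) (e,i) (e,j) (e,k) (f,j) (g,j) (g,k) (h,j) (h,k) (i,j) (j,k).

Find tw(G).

A width-3 tree decomposition is:
Bags: B1 = {b, e, f, j}  B2 = {b, e, j, k}  B3 = {b, h, j, k}  B4 = {b, d, j, k}  B5 = {b, g, j, k}  B6 = {b, e, i, j}  B7 = {b, c, e, i}  B8 = {a, b, e, j}
Tree: B1–B2, B2–B3, B3–B4, B2–B5, B2–B6, B6–B7, B6–B8
Every bag has size at most 4, so the width is 4 − 1 = 3 and tw(G) ≤ 3. For the lower bound, the 4 vertices {a, b, e, j} are pairwise adjacent, and any tree decomposition puts a clique entirely inside one bag — forcing width ≥ 3. Combining the bounds, tw(G) = 3.

3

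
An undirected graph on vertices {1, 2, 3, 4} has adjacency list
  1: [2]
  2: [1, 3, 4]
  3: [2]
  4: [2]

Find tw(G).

A width-1 tree decomposition is:
Bags: B1 = {1, 2}  B2 = {2, 3}  B3 = {2, 4}
Tree: B1–B2, B2–B3
The largest bag has 2 vertices, giving width 1; this decomposition certifies tw(G) ≤ 1. Any graph with an edge has treewidth ≥ 1, and G has the edge 2–1. The upper and lower bounds meet at 1, so that is the treewidth.

1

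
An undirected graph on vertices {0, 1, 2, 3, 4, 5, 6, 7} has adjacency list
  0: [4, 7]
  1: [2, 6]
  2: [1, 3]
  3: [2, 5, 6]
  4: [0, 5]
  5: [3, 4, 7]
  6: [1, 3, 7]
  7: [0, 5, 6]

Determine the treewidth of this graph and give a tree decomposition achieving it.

The largest bag has 3 vertices, giving width 2; this decomposition certifies tw(G) ≤ 2. For the lower bound, G contains the cycle 2–1–6–3–2, so G is not a forest; only forests have treewidth ≤ 1, hence tw(G) ≥ 2. Hence tw(G) = 2 exactly.

Treewidth 2.
One optimal decomposition is:
Bags: B1 = {1, 2, 3}  B2 = {1, 3, 6}  B3 = {3, 5, 6}  B4 = {5, 6, 7}  B5 = {4, 5, 7}  B6 = {0, 4, 7}
Tree: B1–B2, B2–B3, B3–B4, B4–B5, B5–B6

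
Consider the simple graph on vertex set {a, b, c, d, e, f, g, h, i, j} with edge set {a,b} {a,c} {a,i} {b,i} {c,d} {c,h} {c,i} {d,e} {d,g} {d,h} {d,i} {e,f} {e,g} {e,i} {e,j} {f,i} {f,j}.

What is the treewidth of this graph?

A width-2 tree decomposition is:
Bags: B1 = {c, d, i}  B2 = {d, e, i}  B3 = {a, c, i}  B4 = {a, b, i}  B5 = {e, f, i}  B6 = {d, e, g}  B7 = {c, d, h}  B8 = {e, f, j}
Tree: B1–B2, B1–B3, B3–B4, B2–B5, B2–B6, B1–B7, B5–B8
Every bag has size at most 3, so the width is 3 − 1 = 2 and tw(G) ≤ 2. Conversely, {d, e, g} is a clique of size 3, and the vertices of any clique must share a bag in every tree decomposition; so some bag has ≥ 3 vertices and tw(G) ≥ 2. Combining the bounds, tw(G) = 2.

2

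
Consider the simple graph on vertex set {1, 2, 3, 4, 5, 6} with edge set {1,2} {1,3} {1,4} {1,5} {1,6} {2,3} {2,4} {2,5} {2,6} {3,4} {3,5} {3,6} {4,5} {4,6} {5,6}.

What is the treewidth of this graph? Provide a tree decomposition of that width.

With just one bag of size 6, the width is 6 − 1 = 5, so tw(G) ≤ 5. On the other hand G contains the 6-clique {1, 2, 3, 4, 5, 6}. A clique must lie in a single bag of any decomposition, so no decomposition can have width below 5. The upper and lower bounds meet at 5, so that is the treewidth.

Treewidth 5.
One such decomposition:
Bags: B1 = {1, 2, 3, 4, 5, 6}
Tree: (single bag)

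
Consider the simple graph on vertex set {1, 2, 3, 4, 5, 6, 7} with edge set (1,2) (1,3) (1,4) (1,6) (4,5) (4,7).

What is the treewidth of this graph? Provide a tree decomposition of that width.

Treewidth 1.
Bags: B1 = {1, 2}  B2 = {1, 4}  B3 = {1, 3}  B4 = {1, 6}  B5 = {4, 7}  B6 = {4, 5}
Tree: B1–B2, B1–B3, B1–B4, B2–B5, B2–B6

The largest bag has 2 vertices, giving width 1; this decomposition certifies tw(G) ≤ 1. Since G has at least one edge (e.g. 2–1), it is not an edgeless graph, so tw(G) ≥ 1. The upper and lower bounds meet at 1, so that is the treewidth.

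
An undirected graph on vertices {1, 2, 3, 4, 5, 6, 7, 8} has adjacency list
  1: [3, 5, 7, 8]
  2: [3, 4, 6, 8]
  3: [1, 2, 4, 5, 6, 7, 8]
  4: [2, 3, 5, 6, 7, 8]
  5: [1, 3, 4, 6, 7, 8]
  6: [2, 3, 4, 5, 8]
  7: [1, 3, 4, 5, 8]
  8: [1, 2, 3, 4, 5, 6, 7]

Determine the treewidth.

4

A width-4 tree decomposition is:
Bags: B1 = {3, 4, 5, 6, 8}  B2 = {2, 3, 4, 6, 8}  B3 = {3, 4, 5, 7, 8}  B4 = {1, 3, 5, 7, 8}
Tree: B1–B2, B1–B3, B3–B4
The largest bag has 5 vertices, giving width 4; this decomposition certifies tw(G) ≤ 4. Conversely, {1, 3, 5, 7, 8} is a clique of size 5, and the vertices of any clique must share a bag in every tree decomposition; so some bag has ≥ 5 vertices and tw(G) ≥ 4. Hence tw(G) = 4 exactly.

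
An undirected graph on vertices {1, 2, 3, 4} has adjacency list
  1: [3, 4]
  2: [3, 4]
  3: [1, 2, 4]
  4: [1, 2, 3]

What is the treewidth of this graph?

2

A width-2 tree decomposition is:
Bags: B1 = {1, 3, 4}  B2 = {2, 3, 4}
Tree: B1–B2
Every bag has size at most 3, so the width is 3 − 1 = 2 and tw(G) ≤ 2. On the other hand G contains the 3-clique {1, 3, 4}. A clique must lie in a single bag of any decomposition, so no decomposition can have width below 2. The upper and lower bounds meet at 2, so that is the treewidth.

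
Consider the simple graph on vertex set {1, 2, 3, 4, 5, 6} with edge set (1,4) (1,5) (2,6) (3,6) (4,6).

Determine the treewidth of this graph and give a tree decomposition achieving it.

Treewidth 1.
One such decomposition:
Bags: B1 = {3, 6}  B2 = {4, 6}  B3 = {1, 4}  B4 = {1, 5}  B5 = {2, 6}
Tree: B1–B2, B2–B3, B3–B4, B2–B5

Each bag holds 2 vertices, so the decomposition has width 1, which upper-bounds the treewidth. Since G has at least one edge (e.g. 6–3), it is not an edgeless graph, so tw(G) ≥ 1. Therefore the treewidth is 1.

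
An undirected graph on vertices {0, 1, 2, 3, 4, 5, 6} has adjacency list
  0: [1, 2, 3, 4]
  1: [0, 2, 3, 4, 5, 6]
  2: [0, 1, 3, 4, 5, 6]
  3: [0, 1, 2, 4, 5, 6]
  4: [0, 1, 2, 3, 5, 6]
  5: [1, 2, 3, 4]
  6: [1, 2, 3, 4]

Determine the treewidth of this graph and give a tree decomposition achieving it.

Treewidth 4.
One optimal decomposition is:
Bags: B1 = {0, 1, 2, 3, 4}  B2 = {1, 2, 3, 4, 5}  B3 = {1, 2, 3, 4, 6}
Tree: B1–B2, B1–B3

The largest bag has 5 vertices, giving width 4; this decomposition certifies tw(G) ≤ 4. Conversely, {0, 1, 2, 3, 4} is a clique of size 5, and the vertices of any clique must share a bag in every tree decomposition; so some bag has ≥ 5 vertices and tw(G) ≥ 4. Hence tw(G) = 4 exactly.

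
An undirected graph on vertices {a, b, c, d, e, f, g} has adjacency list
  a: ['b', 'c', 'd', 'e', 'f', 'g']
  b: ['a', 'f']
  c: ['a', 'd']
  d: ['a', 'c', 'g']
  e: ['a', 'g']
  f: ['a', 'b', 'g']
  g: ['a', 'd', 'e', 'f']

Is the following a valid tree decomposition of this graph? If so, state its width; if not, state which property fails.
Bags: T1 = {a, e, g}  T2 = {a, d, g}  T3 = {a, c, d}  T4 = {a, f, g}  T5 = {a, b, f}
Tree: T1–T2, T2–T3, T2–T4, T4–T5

Checking the three conditions: (i) the bags cover all of {a, b, c, d, e, f, g}; (ii) for each edge, some bag contains both endpoints; (iii) the bags containing any fixed vertex form a subtree. All hold, so the decomposition is valid with width 3 − 1 = 2.

Yes; width 2.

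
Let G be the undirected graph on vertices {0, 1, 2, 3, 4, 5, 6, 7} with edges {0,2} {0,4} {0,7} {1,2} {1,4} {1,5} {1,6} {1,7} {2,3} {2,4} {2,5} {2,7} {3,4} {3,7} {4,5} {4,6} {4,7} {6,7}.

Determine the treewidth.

A width-3 tree decomposition is:
Bags: B1 = {0, 2, 4, 7}  B2 = {2, 3, 4, 7}  B3 = {1, 2, 4, 7}  B4 = {1, 2, 4, 5}  B5 = {1, 4, 6, 7}
Tree: B1–B2, B2–B3, B3–B4, B3–B5
Every bag has size at most 4, so the width is 4 − 1 = 3 and tw(G) ≤ 3. Conversely, {1, 2, 4, 5} is a clique of size 4, and the vertices of any clique must share a bag in every tree decomposition; so some bag has ≥ 4 vertices and tw(G) ≥ 3. Hence tw(G) = 3 exactly.

3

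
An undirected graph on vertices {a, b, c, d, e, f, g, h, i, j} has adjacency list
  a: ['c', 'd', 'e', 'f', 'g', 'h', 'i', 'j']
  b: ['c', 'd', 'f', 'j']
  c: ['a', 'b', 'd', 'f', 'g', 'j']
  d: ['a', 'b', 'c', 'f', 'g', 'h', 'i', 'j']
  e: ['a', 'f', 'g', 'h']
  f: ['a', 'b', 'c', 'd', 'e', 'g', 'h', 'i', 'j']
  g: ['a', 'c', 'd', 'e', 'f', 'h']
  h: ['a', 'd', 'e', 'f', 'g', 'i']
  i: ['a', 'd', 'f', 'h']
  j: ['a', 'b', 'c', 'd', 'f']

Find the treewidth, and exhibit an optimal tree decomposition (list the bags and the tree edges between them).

Treewidth 4.
One such decomposition:
Bags: B1 = {a, c, d, f, g}  B2 = {a, d, f, g, h}  B3 = {a, e, f, g, h}  B4 = {a, c, d, f, j}  B5 = {b, c, d, f, j}  B6 = {a, d, f, h, i}
Tree: B1–B2, B2–B3, B1–B4, B4–B5, B2–B6

Each bag holds 5 vertices, so the decomposition has width 4, which upper-bounds the treewidth. On the other hand G contains the 5-clique {a, d, f, g, h}. A clique must lie in a single bag of any decomposition, so no decomposition can have width below 4. Combining the bounds, tw(G) = 4.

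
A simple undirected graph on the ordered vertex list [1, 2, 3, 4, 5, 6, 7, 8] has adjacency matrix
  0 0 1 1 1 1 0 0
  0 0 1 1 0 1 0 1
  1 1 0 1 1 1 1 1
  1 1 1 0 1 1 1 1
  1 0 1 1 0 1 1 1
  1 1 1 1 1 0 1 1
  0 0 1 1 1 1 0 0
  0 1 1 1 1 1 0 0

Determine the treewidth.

4

A width-4 tree decomposition is:
Bags: B1 = {3, 4, 5, 6, 7}  B2 = {1, 3, 4, 5, 6}  B3 = {3, 4, 5, 6, 8}  B4 = {2, 3, 4, 6, 8}
Tree: B1–B2, B1–B3, B3–B4
Each bag holds 5 vertices, so the decomposition has width 4, which upper-bounds the treewidth. For the lower bound, the 5 vertices {2, 3, 4, 6, 8} are pairwise adjacent, and any tree decomposition puts a clique entirely inside one bag — forcing width ≥ 4. Hence tw(G) = 4 exactly.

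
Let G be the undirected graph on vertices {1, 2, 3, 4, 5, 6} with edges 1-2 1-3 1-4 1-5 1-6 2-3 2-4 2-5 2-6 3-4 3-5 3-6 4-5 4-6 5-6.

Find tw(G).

A width-5 tree decomposition is:
Bags: B1 = {1, 2, 3, 4, 5, 6}
Tree: (single bag)
With just one bag of size 6, the width is 6 − 1 = 5, so tw(G) ≤ 5. For the lower bound, the 6 vertices {1, 2, 3, 4, 5, 6} are pairwise adjacent, and any tree decomposition puts a clique entirely inside one bag — forcing width ≥ 5. Hence tw(G) = 5 exactly.

5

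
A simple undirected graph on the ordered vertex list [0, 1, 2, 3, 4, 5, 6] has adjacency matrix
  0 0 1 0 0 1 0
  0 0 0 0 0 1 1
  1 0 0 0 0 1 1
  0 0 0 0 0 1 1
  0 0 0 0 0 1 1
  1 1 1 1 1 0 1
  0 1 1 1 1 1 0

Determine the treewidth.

2

A width-2 tree decomposition is:
Bags: B1 = {1, 5, 6}  B2 = {4, 5, 6}  B3 = {3, 5, 6}  B4 = {2, 5, 6}  B5 = {0, 2, 5}
Tree: B1–B2, B2–B3, B1–B4, B4–B5
The largest bag has 3 vertices, giving width 2; this decomposition certifies tw(G) ≤ 2. Conversely, {0, 2, 5} is a clique of size 3, and the vertices of any clique must share a bag in every tree decomposition; so some bag has ≥ 3 vertices and tw(G) ≥ 2. The upper and lower bounds meet at 2, so that is the treewidth.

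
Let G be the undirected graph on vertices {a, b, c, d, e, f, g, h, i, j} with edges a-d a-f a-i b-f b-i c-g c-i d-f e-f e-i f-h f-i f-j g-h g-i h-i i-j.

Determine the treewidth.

2

A width-2 tree decomposition is:
Bags: B1 = {f, h, i}  B2 = {a, f, i}  B3 = {b, f, i}  B4 = {g, h, i}  B5 = {e, f, i}  B6 = {f, i, j}  B7 = {c, g, i}  B8 = {a, d, f}
Tree: B1–B2, B1–B3, B1–B4, B2–B5, B2–B6, B4–B7, B2–B8
Every bag has size at most 3, so the width is 3 − 1 = 2 and tw(G) ≤ 2. On the other hand G contains the 3-clique {a, d, f}. A clique must lie in a single bag of any decomposition, so no decomposition can have width below 2. Hence tw(G) = 2 exactly.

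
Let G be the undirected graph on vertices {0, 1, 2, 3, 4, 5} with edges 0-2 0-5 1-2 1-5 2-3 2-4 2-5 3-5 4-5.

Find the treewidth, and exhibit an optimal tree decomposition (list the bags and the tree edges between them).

Treewidth 2.
One such decomposition:
Bags: B1 = {0, 2, 5}  B2 = {1, 2, 5}  B3 = {2, 3, 5}  B4 = {2, 4, 5}
Tree: B1–B2, B1–B3, B3–B4

The largest bag has 3 vertices, giving width 2; this decomposition certifies tw(G) ≤ 2. Conversely, {0, 2, 5} is a clique of size 3, and the vertices of any clique must share a bag in every tree decomposition; so some bag has ≥ 3 vertices and tw(G) ≥ 2. The upper and lower bounds meet at 2, so that is the treewidth.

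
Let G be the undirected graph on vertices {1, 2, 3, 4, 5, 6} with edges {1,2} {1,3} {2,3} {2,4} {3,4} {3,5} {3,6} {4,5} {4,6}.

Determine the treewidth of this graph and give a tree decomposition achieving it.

Treewidth 2.
Bags: B1 = {2, 3, 4}  B2 = {3, 4, 6}  B3 = {3, 4, 5}  B4 = {1, 2, 3}
Tree: B1–B2, B1–B3, B1–B4

The largest bag has 3 vertices, giving width 2; this decomposition certifies tw(G) ≤ 2. Conversely, {1, 2, 3} is a clique of size 3, and the vertices of any clique must share a bag in every tree decomposition; so some bag has ≥ 3 vertices and tw(G) ≥ 2. Therefore the treewidth is 2.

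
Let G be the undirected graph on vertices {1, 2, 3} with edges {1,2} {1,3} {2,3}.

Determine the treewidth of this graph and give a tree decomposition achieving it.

With just one bag of size 3, the width is 3 − 1 = 2, so tw(G) ≤ 2. Conversely, {1, 2, 3} is a clique of size 3, and the vertices of any clique must share a bag in every tree decomposition; so some bag has ≥ 3 vertices and tw(G) ≥ 2. The upper and lower bounds meet at 2, so that is the treewidth.

Treewidth 2.
Bags: B1 = {1, 2, 3}
Tree: (single bag)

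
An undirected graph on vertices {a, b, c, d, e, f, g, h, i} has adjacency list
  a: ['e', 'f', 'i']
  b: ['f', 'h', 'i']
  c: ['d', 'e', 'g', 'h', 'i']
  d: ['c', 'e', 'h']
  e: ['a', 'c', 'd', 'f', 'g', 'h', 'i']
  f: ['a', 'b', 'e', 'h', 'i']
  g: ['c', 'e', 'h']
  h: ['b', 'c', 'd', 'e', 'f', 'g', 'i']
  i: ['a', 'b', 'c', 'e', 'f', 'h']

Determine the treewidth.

A width-3 tree decomposition is:
Bags: B1 = {c, e, h, i}  B2 = {e, f, h, i}  B3 = {c, d, e, h}  B4 = {a, e, f, i}  B5 = {b, f, h, i}  B6 = {c, e, g, h}
Tree: B1–B2, B1–B3, B2–B4, B2–B5, B1–B6
Each bag holds 4 vertices, so the decomposition has width 3, which upper-bounds the treewidth. Conversely, {c, d, e, h} is a clique of size 4, and the vertices of any clique must share a bag in every tree decomposition; so some bag has ≥ 4 vertices and tw(G) ≥ 3. The upper and lower bounds meet at 3, so that is the treewidth.

3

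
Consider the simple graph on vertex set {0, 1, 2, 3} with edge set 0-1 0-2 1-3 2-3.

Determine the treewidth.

2

A width-2 tree decomposition is:
Bags: B1 = {0, 1, 2}  B2 = {1, 2, 3}
Tree: B1–B2
Each bag holds 3 vertices, so the decomposition has width 2, which upper-bounds the treewidth. The edges 1–0–2–3–1 form a cycle, so G is not a tree and its treewidth is at least 2. The upper and lower bounds meet at 2, so that is the treewidth.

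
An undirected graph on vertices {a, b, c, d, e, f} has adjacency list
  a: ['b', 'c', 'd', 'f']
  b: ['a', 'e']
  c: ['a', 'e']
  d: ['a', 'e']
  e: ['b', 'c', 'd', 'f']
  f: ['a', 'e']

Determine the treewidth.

A width-2 tree decomposition is:
Bags: B1 = {a, b, e}  B2 = {a, c, e}  B3 = {a, e, f}  B4 = {a, d, e}
Tree: B1–B2, B2–B3, B3–B4
The largest bag has 3 vertices, giving width 2; this decomposition certifies tw(G) ≤ 2. The edges a–b–e–c–a form a cycle, so G is not a tree and its treewidth is at least 2. Therefore the treewidth is 2.

2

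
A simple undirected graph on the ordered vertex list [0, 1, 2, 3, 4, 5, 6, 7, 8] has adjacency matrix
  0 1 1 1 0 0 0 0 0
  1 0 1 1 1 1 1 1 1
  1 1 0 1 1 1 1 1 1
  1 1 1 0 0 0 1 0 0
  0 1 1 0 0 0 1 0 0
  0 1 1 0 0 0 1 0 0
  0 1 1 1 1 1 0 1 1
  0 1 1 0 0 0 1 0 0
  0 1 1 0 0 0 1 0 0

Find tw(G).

A width-3 tree decomposition is:
Bags: B1 = {1, 2, 3, 6}  B2 = {0, 1, 2, 3}  B3 = {1, 2, 6, 7}  B4 = {1, 2, 6, 8}  B5 = {1, 2, 5, 6}  B6 = {1, 2, 4, 6}
Tree: B1–B2, B1–B3, B1–B4, B1–B5, B3–B6
Each bag holds 4 vertices, so the decomposition has width 3, which upper-bounds the treewidth. Conversely, {0, 1, 2, 3} is a clique of size 4, and the vertices of any clique must share a bag in every tree decomposition; so some bag has ≥ 4 vertices and tw(G) ≥ 3. Therefore the treewidth is 3.

3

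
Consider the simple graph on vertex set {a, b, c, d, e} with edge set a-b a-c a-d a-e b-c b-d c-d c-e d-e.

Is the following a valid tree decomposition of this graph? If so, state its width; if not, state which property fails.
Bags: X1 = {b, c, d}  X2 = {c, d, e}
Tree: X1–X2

A tree decomposition must satisfy three properties: every vertex lies in some bag; for every edge, both endpoints lie together in some bag; and for every vertex, the bags containing it form a connected subtree. Here vertex a appears in no bag, so the decomposition is invalid.

No — vertex a appears in no bag.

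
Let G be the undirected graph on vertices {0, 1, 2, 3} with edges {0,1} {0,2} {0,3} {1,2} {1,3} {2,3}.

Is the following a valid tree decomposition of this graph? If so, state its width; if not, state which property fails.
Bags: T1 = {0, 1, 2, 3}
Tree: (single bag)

Yes; width 3.

Checking the three conditions: (i) the bags cover all of {0, 1, 2, 3}; (ii) for each edge, some bag contains both endpoints; (iii) the bags containing any fixed vertex form a subtree. All hold, so the decomposition is valid with width 4 − 1 = 3.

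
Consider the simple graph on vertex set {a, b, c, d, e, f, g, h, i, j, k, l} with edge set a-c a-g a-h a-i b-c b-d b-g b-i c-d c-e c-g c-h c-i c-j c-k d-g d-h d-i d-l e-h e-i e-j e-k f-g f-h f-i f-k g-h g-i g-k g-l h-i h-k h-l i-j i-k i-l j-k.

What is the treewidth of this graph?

A width-4 tree decomposition is:
Bags: B1 = {c, d, g, h, i}  B2 = {d, g, h, i, l}  B3 = {c, g, h, i, k}  B4 = {c, e, h, i, k}  B5 = {c, e, i, j, k}  B6 = {a, c, g, h, i}  B7 = {f, g, h, i, k}  B8 = {b, c, d, g, i}
Tree: B1–B2, B1–B3, B3–B4, B4–B5, B3–B6, B3–B7, B1–B8
Each bag holds 5 vertices, so the decomposition has width 4, which upper-bounds the treewidth. For the lower bound, the 5 vertices {c, d, g, h, i} are pairwise adjacent, and any tree decomposition puts a clique entirely inside one bag — forcing width ≥ 4. Therefore the treewidth is 4.

4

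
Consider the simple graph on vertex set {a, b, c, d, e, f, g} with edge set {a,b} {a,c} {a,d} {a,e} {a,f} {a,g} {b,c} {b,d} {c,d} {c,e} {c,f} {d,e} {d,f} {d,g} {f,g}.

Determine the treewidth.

3

A width-3 tree decomposition is:
Bags: B1 = {a, c, d, f}  B2 = {a, d, f, g}  B3 = {a, b, c, d}  B4 = {a, c, d, e}
Tree: B1–B2, B1–B3, B3–B4
Every bag has size at most 4, so the width is 4 − 1 = 3 and tw(G) ≤ 3. Conversely, {a, d, f, g} is a clique of size 4, and the vertices of any clique must share a bag in every tree decomposition; so some bag has ≥ 4 vertices and tw(G) ≥ 3. Hence tw(G) = 3 exactly.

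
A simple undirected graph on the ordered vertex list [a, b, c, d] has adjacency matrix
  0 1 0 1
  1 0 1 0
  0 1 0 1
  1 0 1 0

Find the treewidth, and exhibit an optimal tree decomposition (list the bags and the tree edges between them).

Each bag holds 3 vertices, so the decomposition has width 2, which upper-bounds the treewidth. Since a–d–c–b–a is a cycle in G, G is not acyclic. Forests are exactly the graphs of treewidth ≤ 1, so tw(G) ≥ 2. The upper and lower bounds meet at 2, so that is the treewidth.

Treewidth 2.
One such decomposition:
Bags: B1 = {a, c, d}  B2 = {a, b, c}
Tree: B1–B2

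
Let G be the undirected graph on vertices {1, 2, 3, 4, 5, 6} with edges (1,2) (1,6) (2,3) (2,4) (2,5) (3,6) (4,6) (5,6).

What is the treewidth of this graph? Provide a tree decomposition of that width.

Treewidth 2.
One optimal decomposition is:
Bags: B1 = {2, 3, 6}  B2 = {1, 2, 6}  B3 = {2, 5, 6}  B4 = {2, 4, 6}
Tree: B1–B2, B2–B3, B3–B4

The largest bag has 3 vertices, giving width 2; this decomposition certifies tw(G) ≤ 2. For the lower bound, G contains the cycle 3–2–1–6–3, so G is not a forest; only forests have treewidth ≤ 1, hence tw(G) ≥ 2. Hence tw(G) = 2 exactly.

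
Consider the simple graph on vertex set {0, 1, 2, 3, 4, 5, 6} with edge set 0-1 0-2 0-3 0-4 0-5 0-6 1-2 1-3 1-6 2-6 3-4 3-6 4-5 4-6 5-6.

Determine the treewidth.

A width-3 tree decomposition is:
Bags: B1 = {0, 1, 3, 6}  B2 = {0, 1, 2, 6}  B3 = {0, 3, 4, 6}  B4 = {0, 4, 5, 6}
Tree: B1–B2, B1–B3, B3–B4
Every bag has size at most 4, so the width is 4 − 1 = 3 and tw(G) ≤ 3. On the other hand G contains the 4-clique {0, 1, 2, 6}. A clique must lie in a single bag of any decomposition, so no decomposition can have width below 3. Combining the bounds, tw(G) = 3.

3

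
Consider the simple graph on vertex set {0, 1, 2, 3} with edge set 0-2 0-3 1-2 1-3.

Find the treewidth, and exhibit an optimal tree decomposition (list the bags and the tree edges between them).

Every bag has size at most 3, so the width is 3 − 1 = 2 and tw(G) ≤ 2. Since 0–2–1–3–0 is a cycle in G, G is not acyclic. Forests are exactly the graphs of treewidth ≤ 1, so tw(G) ≥ 2. Combining the bounds, tw(G) = 2.

Treewidth 2.
Bags: B1 = {0, 1, 2}  B2 = {0, 1, 3}
Tree: B1–B2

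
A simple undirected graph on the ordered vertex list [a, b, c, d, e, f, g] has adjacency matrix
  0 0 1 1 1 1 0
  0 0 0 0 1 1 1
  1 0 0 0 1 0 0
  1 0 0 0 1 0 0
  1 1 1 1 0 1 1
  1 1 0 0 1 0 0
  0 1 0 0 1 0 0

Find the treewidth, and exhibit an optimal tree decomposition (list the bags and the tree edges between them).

Every bag has size at most 3, so the width is 3 − 1 = 2 and tw(G) ≤ 2. Conversely, {b, e, g} is a clique of size 3, and the vertices of any clique must share a bag in every tree decomposition; so some bag has ≥ 3 vertices and tw(G) ≥ 2. Combining the bounds, tw(G) = 2.

Treewidth 2.
Bags: B1 = {a, e, f}  B2 = {b, e, f}  B3 = {b, e, g}  B4 = {a, c, e}  B5 = {a, d, e}
Tree: B1–B2, B2–B3, B1–B4, B1–B5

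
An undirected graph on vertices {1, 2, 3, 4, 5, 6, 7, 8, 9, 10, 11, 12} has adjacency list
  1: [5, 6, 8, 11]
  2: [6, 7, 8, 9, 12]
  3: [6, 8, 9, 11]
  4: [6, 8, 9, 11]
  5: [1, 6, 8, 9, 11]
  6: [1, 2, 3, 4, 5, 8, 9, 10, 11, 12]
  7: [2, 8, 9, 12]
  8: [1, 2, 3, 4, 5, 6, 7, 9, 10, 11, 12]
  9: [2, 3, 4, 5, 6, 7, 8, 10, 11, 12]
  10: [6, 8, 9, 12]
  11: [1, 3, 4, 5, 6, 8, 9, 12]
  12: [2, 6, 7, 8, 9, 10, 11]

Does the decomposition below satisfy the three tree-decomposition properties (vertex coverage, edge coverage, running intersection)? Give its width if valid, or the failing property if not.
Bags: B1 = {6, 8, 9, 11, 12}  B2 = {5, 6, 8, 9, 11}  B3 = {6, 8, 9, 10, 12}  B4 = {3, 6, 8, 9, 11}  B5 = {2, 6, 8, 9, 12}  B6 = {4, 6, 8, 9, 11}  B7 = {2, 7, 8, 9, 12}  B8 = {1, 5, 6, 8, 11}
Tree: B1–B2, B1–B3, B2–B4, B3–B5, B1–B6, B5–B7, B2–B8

Every vertex of G appears in some bag (union = {1, 2, 3, 4, 5, 6, 7, 8, 9, 10, 11, 12}); every edge is covered by a bag; and for each vertex v the set of bags containing v is connected in the bag tree. The decomposition is therefore valid. The largest bag has 5 vertices, so the width is 4.

Yes; width 4.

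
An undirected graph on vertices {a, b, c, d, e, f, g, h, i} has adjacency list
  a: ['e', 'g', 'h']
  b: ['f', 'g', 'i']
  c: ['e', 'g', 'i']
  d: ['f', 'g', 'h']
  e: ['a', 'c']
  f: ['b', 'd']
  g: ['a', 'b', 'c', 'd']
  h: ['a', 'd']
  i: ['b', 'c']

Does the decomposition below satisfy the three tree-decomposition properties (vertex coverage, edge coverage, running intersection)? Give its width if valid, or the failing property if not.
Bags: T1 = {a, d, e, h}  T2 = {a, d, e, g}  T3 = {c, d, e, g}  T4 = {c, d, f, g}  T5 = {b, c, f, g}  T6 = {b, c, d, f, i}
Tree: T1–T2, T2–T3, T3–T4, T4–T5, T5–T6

No — bags containing vertex d are not connected in the tree.

A tree decomposition must satisfy three properties: every vertex lies in some bag; for every edge, both endpoints lie together in some bag; and for every vertex, the bags containing it form a connected subtree. Here bags containing vertex d are not connected in the tree, so the decomposition is invalid.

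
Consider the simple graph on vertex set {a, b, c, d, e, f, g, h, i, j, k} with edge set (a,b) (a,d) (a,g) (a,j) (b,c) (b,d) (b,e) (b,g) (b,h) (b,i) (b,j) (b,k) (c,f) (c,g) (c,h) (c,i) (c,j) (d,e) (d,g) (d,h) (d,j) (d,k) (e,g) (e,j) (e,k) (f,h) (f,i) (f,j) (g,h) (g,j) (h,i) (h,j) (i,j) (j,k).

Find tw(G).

4

A width-4 tree decomposition is:
Bags: B1 = {b, c, g, h, j}  B2 = {b, d, g, h, j}  B3 = {b, d, e, g, j}  B4 = {a, b, d, g, j}  B5 = {b, d, e, j, k}  B6 = {b, c, h, i, j}  B7 = {c, f, h, i, j}
Tree: B1–B2, B2–B3, B2–B4, B3–B5, B1–B6, B6–B7
Every bag has size at most 5, so the width is 5 − 1 = 4 and tw(G) ≤ 4. On the other hand G contains the 5-clique {c, f, h, i, j}. A clique must lie in a single bag of any decomposition, so no decomposition can have width below 4. Therefore the treewidth is 4.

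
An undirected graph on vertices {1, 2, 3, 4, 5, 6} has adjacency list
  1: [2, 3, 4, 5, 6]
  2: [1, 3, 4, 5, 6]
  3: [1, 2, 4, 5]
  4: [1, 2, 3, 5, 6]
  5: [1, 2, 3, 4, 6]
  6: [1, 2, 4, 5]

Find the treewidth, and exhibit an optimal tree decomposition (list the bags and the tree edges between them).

Treewidth 4.
One such decomposition:
Bags: B1 = {1, 2, 3, 4, 5}  B2 = {1, 2, 4, 5, 6}
Tree: B1–B2

Each bag holds 5 vertices, so the decomposition has width 4, which upper-bounds the treewidth. Conversely, {1, 2, 3, 4, 5} is a clique of size 5, and the vertices of any clique must share a bag in every tree decomposition; so some bag has ≥ 5 vertices and tw(G) ≥ 4. The upper and lower bounds meet at 4, so that is the treewidth.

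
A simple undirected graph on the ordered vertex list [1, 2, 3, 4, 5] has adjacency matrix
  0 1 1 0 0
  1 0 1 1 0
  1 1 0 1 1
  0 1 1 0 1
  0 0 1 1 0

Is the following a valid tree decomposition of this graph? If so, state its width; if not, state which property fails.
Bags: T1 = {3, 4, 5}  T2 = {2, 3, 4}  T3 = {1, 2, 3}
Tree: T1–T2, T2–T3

Yes; width 2.

Vertex coverage: the bags together contain {1, 2, 3, 4, 5}, the full vertex set. Edge coverage: each edge of G has both endpoints in at least one bag. Running intersection: for every vertex, the bags containing it form a connected subtree. All three properties hold, so this is a valid tree decomposition of width max|bag| − 1 = 2, and hence tw(G) ≤ 2.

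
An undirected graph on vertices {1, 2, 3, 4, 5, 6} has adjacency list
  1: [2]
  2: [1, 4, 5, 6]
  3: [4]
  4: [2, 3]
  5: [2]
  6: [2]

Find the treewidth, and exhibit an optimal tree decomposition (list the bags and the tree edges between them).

Treewidth 1.
One such decomposition:
Bags: B1 = {1, 2}  B2 = {2, 4}  B3 = {2, 6}  B4 = {3, 4}  B5 = {2, 5}
Tree: B1–B2, B1–B3, B2–B4, B1–B5

Each bag holds 2 vertices, so the decomposition has width 1, which upper-bounds the treewidth. Any graph with an edge has treewidth ≥ 1, and G has the edge 1–2. The upper and lower bounds meet at 1, so that is the treewidth.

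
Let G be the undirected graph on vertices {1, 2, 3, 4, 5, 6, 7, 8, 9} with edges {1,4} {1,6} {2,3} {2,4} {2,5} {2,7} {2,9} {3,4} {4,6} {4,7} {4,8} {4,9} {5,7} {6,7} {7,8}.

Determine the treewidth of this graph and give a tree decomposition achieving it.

Each bag holds 3 vertices, so the decomposition has width 2, which upper-bounds the treewidth. For the lower bound, the 3 vertices {4, 7, 8} are pairwise adjacent, and any tree decomposition puts a clique entirely inside one bag — forcing width ≥ 2. Combining the bounds, tw(G) = 2.

Treewidth 2.
One optimal decomposition is:
Bags: B1 = {2, 4, 9}  B2 = {2, 4, 7}  B3 = {4, 7, 8}  B4 = {4, 6, 7}  B5 = {2, 3, 4}  B6 = {2, 5, 7}  B7 = {1, 4, 6}
Tree: B1–B2, B2–B3, B2–B4, B2–B5, B2–B6, B4–B7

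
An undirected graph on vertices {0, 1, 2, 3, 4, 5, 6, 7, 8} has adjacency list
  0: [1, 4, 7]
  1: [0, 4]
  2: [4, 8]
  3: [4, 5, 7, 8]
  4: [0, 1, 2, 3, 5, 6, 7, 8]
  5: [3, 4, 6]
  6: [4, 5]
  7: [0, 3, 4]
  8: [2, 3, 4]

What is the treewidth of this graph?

A width-2 tree decomposition is:
Bags: B1 = {3, 4, 8}  B2 = {3, 4, 7}  B3 = {2, 4, 8}  B4 = {3, 4, 5}  B5 = {0, 4, 7}  B6 = {0, 1, 4}  B7 = {4, 5, 6}
Tree: B1–B2, B1–B3, B2–B4, B2–B5, B5–B6, B4–B7
Each bag holds 3 vertices, so the decomposition has width 2, which upper-bounds the treewidth. For the lower bound, the 3 vertices {0, 1, 4} are pairwise adjacent, and any tree decomposition puts a clique entirely inside one bag — forcing width ≥ 2. The upper and lower bounds meet at 2, so that is the treewidth.

2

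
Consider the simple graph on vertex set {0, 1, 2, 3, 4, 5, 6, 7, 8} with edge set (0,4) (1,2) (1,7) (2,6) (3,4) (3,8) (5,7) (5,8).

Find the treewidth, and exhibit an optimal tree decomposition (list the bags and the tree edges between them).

The largest bag has 2 vertices, giving width 1; this decomposition certifies tw(G) ≤ 1. G has an edge, so its treewidth is at least 1. The upper and lower bounds meet at 1, so that is the treewidth.

Treewidth 1.
One optimal decomposition is:
Bags: B1 = {0, 4}  B2 = {3, 4}  B3 = {3, 8}  B4 = {5, 8}  B5 = {5, 7}  B6 = {1, 7}  B7 = {1, 2}  B8 = {2, 6}
Tree: B1–B2, B2–B3, B3–B4, B4–B5, B5–B6, B6–B7, B7–B8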